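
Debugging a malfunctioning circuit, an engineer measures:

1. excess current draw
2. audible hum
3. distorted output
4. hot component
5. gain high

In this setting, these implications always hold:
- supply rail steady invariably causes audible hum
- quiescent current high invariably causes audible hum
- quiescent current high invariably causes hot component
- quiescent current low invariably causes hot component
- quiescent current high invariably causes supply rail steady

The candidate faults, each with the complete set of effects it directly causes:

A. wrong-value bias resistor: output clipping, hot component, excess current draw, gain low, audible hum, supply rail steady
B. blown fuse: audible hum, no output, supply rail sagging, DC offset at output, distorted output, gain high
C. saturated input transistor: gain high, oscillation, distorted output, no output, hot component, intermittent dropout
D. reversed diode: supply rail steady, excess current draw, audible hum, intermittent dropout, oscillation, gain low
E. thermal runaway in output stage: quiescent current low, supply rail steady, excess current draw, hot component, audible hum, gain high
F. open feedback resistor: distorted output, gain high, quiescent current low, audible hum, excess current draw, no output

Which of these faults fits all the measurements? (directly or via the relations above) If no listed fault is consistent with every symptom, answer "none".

F

Per-candidate check:
(A) wrong-value bias resistor — excess current draw yes; audible hum yes; distorted output NO; hot component yes; gain high NO
(B) blown fuse — excess current draw NO; audible hum yes; distorted output yes; hot component NO; gain high yes
(C) saturated input transistor — excess current draw NO; audible hum NO; distorted output yes; hot component yes; gain high yes
(D) reversed diode — fails on distorted output, hot component, gain high (predicts gain low, not gain high)
(E) thermal runaway in output stage — excess current draw yes; audible hum yes; distorted output NO; hot component yes; gain high yes
(F) open feedback resistor — accounts for every observation (hot component by quiescent current low → hot component)
Only (F) is consistent with every observation.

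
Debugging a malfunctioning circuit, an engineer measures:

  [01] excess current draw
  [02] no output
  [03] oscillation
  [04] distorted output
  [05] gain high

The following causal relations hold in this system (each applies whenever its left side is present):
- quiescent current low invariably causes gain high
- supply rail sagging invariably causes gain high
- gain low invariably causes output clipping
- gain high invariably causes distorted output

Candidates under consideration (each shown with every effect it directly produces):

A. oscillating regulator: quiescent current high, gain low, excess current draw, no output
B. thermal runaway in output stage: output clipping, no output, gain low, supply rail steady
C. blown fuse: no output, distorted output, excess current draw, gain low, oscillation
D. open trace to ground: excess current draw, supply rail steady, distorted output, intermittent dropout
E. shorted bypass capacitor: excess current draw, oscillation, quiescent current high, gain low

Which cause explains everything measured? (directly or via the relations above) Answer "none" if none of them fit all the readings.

none

Checking each candidate against the observations:
(A) oscillating regulator — fails on oscillation, distorted output, gain high (predicts gain low, not gain high)
(B) thermal runaway in output stage — excess current draw miss; no output match; oscillation miss; distorted output miss; gain high miss
(C) blown fuse — excess current draw match; no output match; oscillation match; distorted output match; gain high miss
(D) open trace to ground — excess current draw match; no output miss; oscillation miss; distorted output match; gain high miss
(E) shorted bypass capacitor — excess current draw match; no output miss; oscillation match; distorted output miss; gain high miss
Every candidate fails on at least one observation.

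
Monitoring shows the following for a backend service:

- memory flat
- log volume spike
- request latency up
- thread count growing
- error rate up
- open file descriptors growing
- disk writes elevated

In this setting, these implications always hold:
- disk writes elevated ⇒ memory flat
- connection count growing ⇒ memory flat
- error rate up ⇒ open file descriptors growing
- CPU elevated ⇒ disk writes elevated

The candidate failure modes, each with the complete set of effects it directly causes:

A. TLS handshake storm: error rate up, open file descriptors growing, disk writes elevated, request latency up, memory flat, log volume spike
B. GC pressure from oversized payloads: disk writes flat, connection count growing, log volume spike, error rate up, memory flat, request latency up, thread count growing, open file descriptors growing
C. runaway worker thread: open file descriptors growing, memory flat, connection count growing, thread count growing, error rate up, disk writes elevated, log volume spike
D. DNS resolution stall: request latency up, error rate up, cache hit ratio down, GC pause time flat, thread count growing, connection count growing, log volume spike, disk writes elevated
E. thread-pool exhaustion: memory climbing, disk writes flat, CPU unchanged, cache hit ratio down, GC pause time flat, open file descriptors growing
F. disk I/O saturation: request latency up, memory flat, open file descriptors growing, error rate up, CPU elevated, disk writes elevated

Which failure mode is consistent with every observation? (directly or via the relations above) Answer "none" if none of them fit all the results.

Testing each hypothesis:
(A) TLS handshake storm — memory flat yes; log volume spike yes; request latency up yes; thread count growing NO; error rate up yes; open file descriptors growing yes; disk writes elevated yes
(B) GC pressure from oversized payloads — fails on disk writes elevated (predicts disk writes flat, not disk writes elevated)
(C) runaway worker thread — does not account for request latency up
(D) DNS resolution stall — memory flat yes (via disk writes elevated → memory flat); log volume spike yes; request latency up yes; thread count growing yes; error rate up yes; open file descriptors growing yes (via error rate up → open file descriptors growing); disk writes elevated yes
(E) thread-pool exhaustion — fails on memory flat, log volume spike, request latency up, thread count growing, error rate up, disk writes elevated (predicts memory climbing, not memory flat; predicts disk writes flat, not disk writes elevated)
(F) disk I/O saturation — memory flat yes; log volume spike NO; request latency up yes; thread count growing NO; error rate up yes; open file descriptors growing yes; disk writes elevated yes
(D) is the only candidate with no mismatches.

D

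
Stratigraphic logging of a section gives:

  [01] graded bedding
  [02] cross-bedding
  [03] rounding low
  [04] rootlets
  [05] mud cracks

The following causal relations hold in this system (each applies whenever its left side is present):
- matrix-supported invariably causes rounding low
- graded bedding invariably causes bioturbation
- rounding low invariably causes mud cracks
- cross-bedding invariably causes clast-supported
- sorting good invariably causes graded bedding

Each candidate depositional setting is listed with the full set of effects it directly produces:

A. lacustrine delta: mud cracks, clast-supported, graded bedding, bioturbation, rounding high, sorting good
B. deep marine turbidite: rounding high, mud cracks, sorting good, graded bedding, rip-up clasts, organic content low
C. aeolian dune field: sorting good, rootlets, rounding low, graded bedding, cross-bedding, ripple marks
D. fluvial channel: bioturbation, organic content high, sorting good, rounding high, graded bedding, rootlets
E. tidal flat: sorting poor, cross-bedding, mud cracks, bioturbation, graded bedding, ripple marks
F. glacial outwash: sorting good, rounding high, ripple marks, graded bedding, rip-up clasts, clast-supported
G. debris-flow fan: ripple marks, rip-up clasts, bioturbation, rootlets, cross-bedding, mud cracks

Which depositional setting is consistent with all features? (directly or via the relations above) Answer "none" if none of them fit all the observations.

C

For each candidate, compare predicted effects to what was observed:
(A) lacustrine delta — graded bedding ✓; cross-bedding ✗; rounding low ✗; rootlets ✗; mud cracks ✓
(B) deep marine turbidite — graded bedding ✓; cross-bedding ✗; rounding low ✗; rootlets ✗; mud cracks ✓
(C) aeolian dune field — graded bedding ✓; cross-bedding ✓; rounding low ✓; rootlets ✓; mud cracks ✓ (through rounding low → mud cracks)
(D) fluvial channel — fails on cross-bedding, rounding low, mud cracks (predicts rounding high, not rounding low)
(E) tidal flat — graded bedding ✓; cross-bedding ✓; rounding low ✗; rootlets ✗; mud cracks ✓
(F) glacial outwash — fails on cross-bedding, rounding low, rootlets, mud cracks (predicts rounding high, not rounding low)
(G) debris-flow fan — graded bedding ✗; cross-bedding ✓; rounding low ✗; rootlets ✓; mud cracks ✓
Only (C) is consistent with every observation.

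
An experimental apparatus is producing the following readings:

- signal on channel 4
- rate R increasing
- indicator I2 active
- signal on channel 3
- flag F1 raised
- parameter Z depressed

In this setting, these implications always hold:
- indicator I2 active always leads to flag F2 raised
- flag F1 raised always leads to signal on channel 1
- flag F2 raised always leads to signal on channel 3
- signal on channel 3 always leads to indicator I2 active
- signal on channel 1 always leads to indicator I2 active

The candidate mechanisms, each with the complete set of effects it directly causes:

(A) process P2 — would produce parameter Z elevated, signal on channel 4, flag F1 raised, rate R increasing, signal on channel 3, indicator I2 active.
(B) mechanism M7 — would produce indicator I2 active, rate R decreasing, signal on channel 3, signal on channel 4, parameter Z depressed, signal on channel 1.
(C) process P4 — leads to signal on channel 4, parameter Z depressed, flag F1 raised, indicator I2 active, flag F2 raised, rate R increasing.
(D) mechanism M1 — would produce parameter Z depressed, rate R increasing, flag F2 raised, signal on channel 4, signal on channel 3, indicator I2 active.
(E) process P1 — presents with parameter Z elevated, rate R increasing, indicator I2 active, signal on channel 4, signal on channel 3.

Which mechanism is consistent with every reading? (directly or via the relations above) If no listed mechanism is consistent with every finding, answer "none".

For each candidate, compare predicted effects to what was observed:
(A) process P2 — fails on parameter Z depressed (predicts parameter Z elevated, not parameter Z depressed)
(B) mechanism M7 — signal on channel 4 match; rate R increasing miss; indicator I2 active match; signal on channel 3 match; flag F1 raised miss; parameter Z depressed match
(C) process P4 — accounts for every observation (signal on channel 3 by flag F2 raised → signal on channel 3)
(D) mechanism M1 — signal on channel 4 match; rate R increasing match; indicator I2 active match; signal on channel 3 match; flag F1 raised miss; parameter Z depressed match
(E) process P1 — signal on channel 4 match; rate R increasing match; indicator I2 active match; signal on channel 3 match; flag F1 raised miss; parameter Z depressed miss
(C) is the only candidate with no mismatches.

C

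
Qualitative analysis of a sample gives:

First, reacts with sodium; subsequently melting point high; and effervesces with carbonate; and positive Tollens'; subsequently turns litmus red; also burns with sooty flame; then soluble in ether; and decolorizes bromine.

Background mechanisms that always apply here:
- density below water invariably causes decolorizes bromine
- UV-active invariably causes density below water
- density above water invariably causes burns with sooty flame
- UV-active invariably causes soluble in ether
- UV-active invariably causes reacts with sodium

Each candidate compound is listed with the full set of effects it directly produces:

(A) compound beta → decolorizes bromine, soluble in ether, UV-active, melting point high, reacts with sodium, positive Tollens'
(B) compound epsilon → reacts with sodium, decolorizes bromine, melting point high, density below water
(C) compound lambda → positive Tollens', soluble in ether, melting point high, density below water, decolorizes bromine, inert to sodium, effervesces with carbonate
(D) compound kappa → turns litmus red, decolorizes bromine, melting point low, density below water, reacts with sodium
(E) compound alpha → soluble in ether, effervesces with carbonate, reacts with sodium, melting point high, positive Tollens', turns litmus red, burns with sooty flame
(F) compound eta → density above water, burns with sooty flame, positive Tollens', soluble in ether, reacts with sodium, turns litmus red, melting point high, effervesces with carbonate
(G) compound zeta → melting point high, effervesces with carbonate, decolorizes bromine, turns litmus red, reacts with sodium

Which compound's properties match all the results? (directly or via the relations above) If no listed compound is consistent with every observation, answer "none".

Testing each hypothesis:
(A) compound beta — reacts with sodium match; melting point high match; effervesces with carbonate miss; positive Tollens' match; turns litmus red miss; burns with sooty flame miss; soluble in ether match; decolorizes bromine match
(B) compound epsilon — reacts with sodium match; melting point high match; effervesces with carbonate miss; positive Tollens' miss; turns litmus red miss; burns with sooty flame miss; soluble in ether miss; decolorizes bromine match
(C) compound lambda — fails on reacts with sodium, turns litmus red, burns with sooty flame (predicts inert to sodium, not reacts with sodium)
(D) compound kappa — fails on melting point high, effervesces with carbonate, positive Tollens', burns with sooty flame, soluble in ether (predicts melting point low, not melting point high)
(E) compound alpha — does not account for decolorizes bromine
(F) compound eta — does not account for decolorizes bromine
(G) compound zeta — does not account for positive Tollens', burns with sooty flame, soluble in ether
No candidate is consistent with all observations.

none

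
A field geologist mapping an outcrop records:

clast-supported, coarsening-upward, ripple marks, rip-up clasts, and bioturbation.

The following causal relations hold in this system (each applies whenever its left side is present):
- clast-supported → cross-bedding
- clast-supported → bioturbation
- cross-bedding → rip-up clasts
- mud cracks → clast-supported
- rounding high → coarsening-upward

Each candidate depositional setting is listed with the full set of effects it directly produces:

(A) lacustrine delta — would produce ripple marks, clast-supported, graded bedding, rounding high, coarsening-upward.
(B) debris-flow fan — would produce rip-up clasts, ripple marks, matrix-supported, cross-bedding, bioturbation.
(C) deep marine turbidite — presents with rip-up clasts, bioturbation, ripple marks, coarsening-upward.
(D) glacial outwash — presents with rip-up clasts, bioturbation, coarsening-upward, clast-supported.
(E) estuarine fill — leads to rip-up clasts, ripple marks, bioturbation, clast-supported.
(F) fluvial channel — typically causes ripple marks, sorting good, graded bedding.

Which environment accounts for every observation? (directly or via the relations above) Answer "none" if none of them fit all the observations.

A

For each candidate, compare predicted effects to what was observed:
(A) lacustrine delta — clast-supported +; coarsening-upward +; ripple marks +; rip-up clasts + (via clast-supported → cross-bedding → rip-up clasts); bioturbation + (via clast-supported → bioturbation)
(B) debris-flow fan — fails on clast-supported, coarsening-upward (predicts matrix-supported, not clast-supported)
(C) deep marine turbidite — clast-supported -; coarsening-upward +; ripple marks +; rip-up clasts +; bioturbation +
(D) glacial outwash — does not account for ripple marks
(E) estuarine fill — clast-supported +; coarsening-upward -; ripple marks +; rip-up clasts +; bioturbation +
(F) fluvial channel — clast-supported -; coarsening-upward -; ripple marks +; rip-up clasts -; bioturbation -
Only (A) is consistent with every observation.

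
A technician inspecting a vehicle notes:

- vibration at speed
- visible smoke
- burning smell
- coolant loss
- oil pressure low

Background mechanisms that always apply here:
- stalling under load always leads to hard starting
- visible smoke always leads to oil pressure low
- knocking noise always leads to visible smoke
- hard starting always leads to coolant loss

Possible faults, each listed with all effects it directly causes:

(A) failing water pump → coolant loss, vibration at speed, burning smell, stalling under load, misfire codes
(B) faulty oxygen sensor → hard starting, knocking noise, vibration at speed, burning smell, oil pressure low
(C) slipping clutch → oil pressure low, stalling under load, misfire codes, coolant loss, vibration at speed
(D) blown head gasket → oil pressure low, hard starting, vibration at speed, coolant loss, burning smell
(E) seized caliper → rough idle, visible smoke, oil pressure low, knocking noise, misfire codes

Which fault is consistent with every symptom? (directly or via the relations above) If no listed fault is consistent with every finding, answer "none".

B

For each candidate, compare predicted effects to what was observed:
(A) failing water pump — does not account for visible smoke, oil pressure low
(B) faulty oxygen sensor — accounts for every observation (visible smoke via knocking noise → visible smoke)
(C) slipping clutch — vibration at speed +; visible smoke -; burning smell -; coolant loss +; oil pressure low +
(D) blown head gasket — does not account for visible smoke
(E) seized caliper — does not account for vibration at speed, burning smell, coolant loss
Only (B) is consistent with every observation.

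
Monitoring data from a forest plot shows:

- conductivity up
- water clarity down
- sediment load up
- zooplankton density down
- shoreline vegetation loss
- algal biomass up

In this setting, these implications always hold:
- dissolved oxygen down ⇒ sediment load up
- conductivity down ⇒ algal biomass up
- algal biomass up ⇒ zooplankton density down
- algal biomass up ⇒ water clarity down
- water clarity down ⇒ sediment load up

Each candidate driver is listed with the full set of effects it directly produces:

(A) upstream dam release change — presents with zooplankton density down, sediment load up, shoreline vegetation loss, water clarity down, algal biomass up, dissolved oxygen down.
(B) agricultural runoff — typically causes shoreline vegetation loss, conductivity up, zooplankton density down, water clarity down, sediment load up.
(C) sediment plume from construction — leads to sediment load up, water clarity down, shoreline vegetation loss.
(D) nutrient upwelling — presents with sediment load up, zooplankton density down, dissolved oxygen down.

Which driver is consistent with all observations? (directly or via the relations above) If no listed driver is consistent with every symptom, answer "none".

Checking each candidate against the observations:
(A) upstream dam release change — conductivity up miss; water clarity down match; sediment load up match; zooplankton density down match; shoreline vegetation loss match; algal biomass up match
(B) agricultural runoff — does not account for algal biomass up
(C) sediment plume from construction — conductivity up miss; water clarity down match; sediment load up match; zooplankton density down miss; shoreline vegetation loss match; algal biomass up miss
(D) nutrient upwelling — conductivity up miss; water clarity down miss; sediment load up match; zooplankton density down match; shoreline vegetation loss miss; algal biomass up miss
No candidate is consistent with all observations.

none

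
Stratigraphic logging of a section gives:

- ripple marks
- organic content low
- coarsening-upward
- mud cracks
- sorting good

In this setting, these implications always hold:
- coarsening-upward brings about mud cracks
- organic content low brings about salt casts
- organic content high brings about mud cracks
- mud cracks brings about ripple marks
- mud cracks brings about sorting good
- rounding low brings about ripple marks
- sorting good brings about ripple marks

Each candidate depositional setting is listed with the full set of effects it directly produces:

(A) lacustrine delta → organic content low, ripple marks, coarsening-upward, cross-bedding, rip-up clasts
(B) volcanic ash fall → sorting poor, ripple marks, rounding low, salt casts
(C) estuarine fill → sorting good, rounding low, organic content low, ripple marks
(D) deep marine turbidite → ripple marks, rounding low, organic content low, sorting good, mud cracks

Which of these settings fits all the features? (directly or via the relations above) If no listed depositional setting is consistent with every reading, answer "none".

Testing each hypothesis:
(A) lacustrine delta — ripple marks match; organic content low match; coarsening-upward match; mud cracks match (via coarsening-upward → mud cracks); sorting good match (via coarsening-upward → mud cracks → sorting good)
(B) volcanic ash fall — fails on organic content low, coarsening-upward, mud cracks, sorting good (predicts sorting poor, not sorting good)
(C) estuarine fill — ripple marks match; organic content low match; coarsening-upward miss; mud cracks miss; sorting good match
(D) deep marine turbidite — ripple marks match; organic content low match; coarsening-upward miss; mud cracks match; sorting good match
(A) alone accounts for all the evidence.

A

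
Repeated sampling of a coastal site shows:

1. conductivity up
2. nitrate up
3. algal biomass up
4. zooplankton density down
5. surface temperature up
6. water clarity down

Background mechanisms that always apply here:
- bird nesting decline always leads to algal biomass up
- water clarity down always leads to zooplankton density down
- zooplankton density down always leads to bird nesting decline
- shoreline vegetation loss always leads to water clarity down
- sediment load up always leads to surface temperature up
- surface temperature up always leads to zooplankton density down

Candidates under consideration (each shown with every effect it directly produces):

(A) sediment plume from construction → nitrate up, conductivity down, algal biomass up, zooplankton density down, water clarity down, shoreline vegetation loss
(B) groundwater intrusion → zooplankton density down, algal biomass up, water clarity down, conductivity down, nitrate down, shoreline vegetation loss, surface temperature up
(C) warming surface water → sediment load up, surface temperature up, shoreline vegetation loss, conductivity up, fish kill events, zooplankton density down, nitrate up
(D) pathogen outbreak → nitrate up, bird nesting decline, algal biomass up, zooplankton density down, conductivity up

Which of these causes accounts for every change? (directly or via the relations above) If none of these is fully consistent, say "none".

C

For each candidate, compare predicted effects to what was observed:
(A) sediment plume from construction — fails on conductivity up, surface temperature up (predicts conductivity down, not conductivity up)
(B) groundwater intrusion — fails on conductivity up, nitrate up (predicts conductivity down, not conductivity up; predicts nitrate down, not nitrate up)
(C) warming surface water — conductivity up ✓; nitrate up ✓; algal biomass up ✓ (by zooplankton density down → bird nesting decline → algal biomass up); zooplankton density down ✓; surface temperature up ✓; water clarity down ✓ (by shoreline vegetation loss → water clarity down)
(D) pathogen outbreak — does not account for surface temperature up, water clarity down
Only (C) is consistent with every observation.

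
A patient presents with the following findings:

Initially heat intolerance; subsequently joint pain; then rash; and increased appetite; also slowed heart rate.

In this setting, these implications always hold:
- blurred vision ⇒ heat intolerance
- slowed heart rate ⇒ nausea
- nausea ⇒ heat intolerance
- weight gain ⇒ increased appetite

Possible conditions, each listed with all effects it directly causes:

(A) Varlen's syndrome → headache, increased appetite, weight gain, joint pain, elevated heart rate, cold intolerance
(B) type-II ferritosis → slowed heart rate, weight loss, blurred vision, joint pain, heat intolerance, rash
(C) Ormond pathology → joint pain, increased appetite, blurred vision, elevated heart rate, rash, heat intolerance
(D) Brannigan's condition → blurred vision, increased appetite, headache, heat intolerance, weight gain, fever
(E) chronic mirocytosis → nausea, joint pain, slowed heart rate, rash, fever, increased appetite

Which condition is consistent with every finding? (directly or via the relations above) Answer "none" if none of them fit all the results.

For each candidate, compare predicted effects to what was observed:
(A) Varlen's syndrome — heat intolerance -; joint pain +; rash -; increased appetite +; slowed heart rate -
(B) type-II ferritosis — does not account for increased appetite
(C) Ormond pathology — heat intolerance +; joint pain +; rash +; increased appetite +; slowed heart rate -
(D) Brannigan's condition — does not account for joint pain, rash, slowed heart rate
(E) chronic mirocytosis — heat intolerance + (by nausea → heat intolerance); joint pain +; rash +; increased appetite +; slowed heart rate +
(E) alone accounts for all the evidence.

E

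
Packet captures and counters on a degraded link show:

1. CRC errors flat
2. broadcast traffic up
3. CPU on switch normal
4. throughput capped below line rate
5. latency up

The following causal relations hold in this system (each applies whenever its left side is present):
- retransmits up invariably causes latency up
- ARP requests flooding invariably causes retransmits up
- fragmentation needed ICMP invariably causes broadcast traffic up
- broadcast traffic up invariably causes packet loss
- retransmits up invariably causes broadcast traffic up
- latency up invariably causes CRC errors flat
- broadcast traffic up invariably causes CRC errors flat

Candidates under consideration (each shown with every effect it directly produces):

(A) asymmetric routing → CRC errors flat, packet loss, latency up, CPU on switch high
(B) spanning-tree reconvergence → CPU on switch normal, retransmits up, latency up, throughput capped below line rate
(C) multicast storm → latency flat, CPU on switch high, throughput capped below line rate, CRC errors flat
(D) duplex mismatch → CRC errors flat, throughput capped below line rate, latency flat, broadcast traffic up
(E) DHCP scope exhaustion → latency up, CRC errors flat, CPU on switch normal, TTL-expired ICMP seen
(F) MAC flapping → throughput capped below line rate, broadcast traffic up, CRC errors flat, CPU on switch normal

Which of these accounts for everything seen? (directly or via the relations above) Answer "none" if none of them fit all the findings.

Checking each candidate against the observations:
(A) asymmetric routing — fails on broadcast traffic up, CPU on switch normal, throughput capped below line rate (predicts CPU on switch high, not CPU on switch normal)
(B) spanning-tree reconvergence — CRC errors flat match (through latency up → CRC errors flat); broadcast traffic up match (through retransmits up → broadcast traffic up); CPU on switch normal match; throughput capped below line rate match; latency up match
(C) multicast storm — CRC errors flat match; broadcast traffic up miss; CPU on switch normal miss; throughput capped below line rate match; latency up miss
(D) duplex mismatch — CRC errors flat match; broadcast traffic up match; CPU on switch normal miss; throughput capped below line rate match; latency up miss
(E) DHCP scope exhaustion — CRC errors flat match; broadcast traffic up miss; CPU on switch normal match; throughput capped below line rate miss; latency up match
(F) MAC flapping — does not account for latency up
Only (B) is consistent with every observation.

B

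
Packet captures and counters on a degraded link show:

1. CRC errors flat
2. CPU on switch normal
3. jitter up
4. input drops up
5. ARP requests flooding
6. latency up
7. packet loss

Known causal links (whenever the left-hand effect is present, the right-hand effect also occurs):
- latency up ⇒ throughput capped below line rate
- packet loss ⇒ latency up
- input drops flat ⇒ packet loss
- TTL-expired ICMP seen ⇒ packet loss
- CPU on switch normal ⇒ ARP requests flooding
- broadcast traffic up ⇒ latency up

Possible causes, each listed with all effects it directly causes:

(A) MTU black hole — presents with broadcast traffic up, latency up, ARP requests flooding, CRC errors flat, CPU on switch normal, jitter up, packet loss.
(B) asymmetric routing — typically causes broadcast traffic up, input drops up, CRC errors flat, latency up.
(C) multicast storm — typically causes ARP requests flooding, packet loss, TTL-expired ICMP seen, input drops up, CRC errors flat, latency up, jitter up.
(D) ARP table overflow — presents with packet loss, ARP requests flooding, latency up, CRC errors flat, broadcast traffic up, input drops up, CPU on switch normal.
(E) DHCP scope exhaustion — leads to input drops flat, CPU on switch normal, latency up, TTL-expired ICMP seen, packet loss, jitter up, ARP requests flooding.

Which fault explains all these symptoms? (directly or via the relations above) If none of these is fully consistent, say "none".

none

For each candidate, compare predicted effects to what was observed:
(A) MTU black hole — CRC errors flat +; CPU on switch normal +; jitter up +; input drops up -; ARP requests flooding +; latency up +; packet loss +
(B) asymmetric routing — CRC errors flat +; CPU on switch normal -; jitter up -; input drops up +; ARP requests flooding -; latency up +; packet loss -
(C) multicast storm — CRC errors flat +; CPU on switch normal -; jitter up +; input drops up +; ARP requests flooding +; latency up +; packet loss +
(D) ARP table overflow — CRC errors flat +; CPU on switch normal +; jitter up -; input drops up +; ARP requests flooding +; latency up +; packet loss +
(E) DHCP scope exhaustion — CRC errors flat -; CPU on switch normal +; jitter up +; input drops up -; ARP requests flooding +; latency up +; packet loss +
Every candidate fails on at least one observation.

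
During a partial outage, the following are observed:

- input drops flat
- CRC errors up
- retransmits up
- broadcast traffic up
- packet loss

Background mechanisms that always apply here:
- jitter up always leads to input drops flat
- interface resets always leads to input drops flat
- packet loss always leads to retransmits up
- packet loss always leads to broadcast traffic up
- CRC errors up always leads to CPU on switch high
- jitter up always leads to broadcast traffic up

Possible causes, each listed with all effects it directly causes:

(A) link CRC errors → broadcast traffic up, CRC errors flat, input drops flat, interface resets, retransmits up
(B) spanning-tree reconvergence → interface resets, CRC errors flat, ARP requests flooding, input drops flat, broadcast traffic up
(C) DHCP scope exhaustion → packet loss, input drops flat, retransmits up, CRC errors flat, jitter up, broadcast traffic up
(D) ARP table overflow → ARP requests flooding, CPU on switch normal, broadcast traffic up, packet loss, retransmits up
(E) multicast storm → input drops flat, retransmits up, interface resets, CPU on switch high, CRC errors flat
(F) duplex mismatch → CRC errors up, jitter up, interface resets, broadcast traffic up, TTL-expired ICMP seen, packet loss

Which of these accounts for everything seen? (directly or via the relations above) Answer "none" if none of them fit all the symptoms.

For each candidate, compare predicted effects to what was observed:
(A) link CRC errors — fails on CRC errors up, packet loss (predicts CRC errors flat, not CRC errors up)
(B) spanning-tree reconvergence — fails on CRC errors up, retransmits up, packet loss (predicts CRC errors flat, not CRC errors up)
(C) DHCP scope exhaustion — fails on CRC errors up (predicts CRC errors flat, not CRC errors up)
(D) ARP table overflow — input drops flat ✗; CRC errors up ✗; retransmits up ✓; broadcast traffic up ✓; packet loss ✓
(E) multicast storm — input drops flat ✓; CRC errors up ✗; retransmits up ✓; broadcast traffic up ✗; packet loss ✗
(F) duplex mismatch — accounts for every observation (input drops flat through jitter up → input drops flat)
(F) is the only candidate with no mismatches.

F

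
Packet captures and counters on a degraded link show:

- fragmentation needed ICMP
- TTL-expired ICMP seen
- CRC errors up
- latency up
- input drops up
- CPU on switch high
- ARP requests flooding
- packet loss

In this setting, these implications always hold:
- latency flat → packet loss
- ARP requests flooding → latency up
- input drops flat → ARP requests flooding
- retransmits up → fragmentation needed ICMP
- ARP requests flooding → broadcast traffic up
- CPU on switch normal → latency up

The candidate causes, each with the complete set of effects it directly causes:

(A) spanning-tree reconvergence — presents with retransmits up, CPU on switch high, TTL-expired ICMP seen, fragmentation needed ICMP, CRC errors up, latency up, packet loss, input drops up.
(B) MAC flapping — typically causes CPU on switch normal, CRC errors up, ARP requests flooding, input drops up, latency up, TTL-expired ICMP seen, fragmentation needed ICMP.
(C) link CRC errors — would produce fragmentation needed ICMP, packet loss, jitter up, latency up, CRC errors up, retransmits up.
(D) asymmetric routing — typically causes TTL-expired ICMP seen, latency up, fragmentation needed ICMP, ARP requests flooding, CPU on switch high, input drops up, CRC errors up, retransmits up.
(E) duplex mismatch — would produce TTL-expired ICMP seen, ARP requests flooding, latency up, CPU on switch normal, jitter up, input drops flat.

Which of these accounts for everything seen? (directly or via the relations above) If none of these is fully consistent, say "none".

For each candidate, compare predicted effects to what was observed:
(A) spanning-tree reconvergence — does not account for ARP requests flooding
(B) MAC flapping — fails on CPU on switch high, packet loss (predicts CPU on switch normal, not CPU on switch high)
(C) link CRC errors — does not account for TTL-expired ICMP seen, input drops up, CPU on switch high, ARP requests flooding
(D) asymmetric routing — does not account for packet loss
(E) duplex mismatch — fragmentation needed ICMP NO; TTL-expired ICMP seen yes; CRC errors up NO; latency up yes; input drops up NO; CPU on switch high NO; ARP requests flooding yes; packet loss NO
None of the listed candidates fits everything.

none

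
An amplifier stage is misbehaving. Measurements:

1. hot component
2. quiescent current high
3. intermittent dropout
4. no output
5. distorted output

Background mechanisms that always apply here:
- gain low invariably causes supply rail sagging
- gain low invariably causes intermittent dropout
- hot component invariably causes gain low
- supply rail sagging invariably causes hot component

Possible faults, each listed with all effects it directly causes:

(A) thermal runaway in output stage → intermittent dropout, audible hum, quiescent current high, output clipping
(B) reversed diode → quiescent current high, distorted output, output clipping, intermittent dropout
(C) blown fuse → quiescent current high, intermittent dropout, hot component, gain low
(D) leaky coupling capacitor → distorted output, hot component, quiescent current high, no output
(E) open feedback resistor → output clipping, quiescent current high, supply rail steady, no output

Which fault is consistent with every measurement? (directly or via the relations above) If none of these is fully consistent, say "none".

Checking each candidate against the observations:
(A) thermal runaway in output stage — hot component -; quiescent current high +; intermittent dropout +; no output -; distorted output -
(B) reversed diode — hot component -; quiescent current high +; intermittent dropout +; no output -; distorted output +
(C) blown fuse — hot component +; quiescent current high +; intermittent dropout +; no output -; distorted output -
(D) leaky coupling capacitor — hot component +; quiescent current high +; intermittent dropout + (through hot component → gain low → intermittent dropout); no output +; distorted output +
(E) open feedback resistor — hot component -; quiescent current high +; intermittent dropout -; no output +; distorted output -
(D) is the only candidate with no mismatches.

D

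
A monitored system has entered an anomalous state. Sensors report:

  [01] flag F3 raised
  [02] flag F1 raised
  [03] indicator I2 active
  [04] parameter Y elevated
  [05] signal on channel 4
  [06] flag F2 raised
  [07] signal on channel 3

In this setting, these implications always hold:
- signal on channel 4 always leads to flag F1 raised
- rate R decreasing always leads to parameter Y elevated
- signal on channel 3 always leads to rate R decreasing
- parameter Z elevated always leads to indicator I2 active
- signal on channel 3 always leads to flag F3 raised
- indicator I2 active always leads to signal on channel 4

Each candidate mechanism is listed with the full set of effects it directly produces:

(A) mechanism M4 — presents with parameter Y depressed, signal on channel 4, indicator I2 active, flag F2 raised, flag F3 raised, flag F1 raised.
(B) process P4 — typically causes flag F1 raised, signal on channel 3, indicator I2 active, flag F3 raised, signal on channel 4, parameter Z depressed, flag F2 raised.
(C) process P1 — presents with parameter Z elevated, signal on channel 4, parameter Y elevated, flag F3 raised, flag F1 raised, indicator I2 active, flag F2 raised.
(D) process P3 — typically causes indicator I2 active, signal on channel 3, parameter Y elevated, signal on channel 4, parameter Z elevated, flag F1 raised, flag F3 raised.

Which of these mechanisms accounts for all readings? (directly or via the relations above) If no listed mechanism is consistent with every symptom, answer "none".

B

Per-candidate check:
(A) mechanism M4 — fails on parameter Y elevated, signal on channel 3 (predicts parameter Y depressed, not parameter Y elevated)
(B) process P4 — accounts for every observation (parameter Y elevated via signal on channel 3 → rate R decreasing → parameter Y elevated)
(C) process P1 — flag F3 raised match; flag F1 raised match; indicator I2 active match; parameter Y elevated match; signal on channel 4 match; flag F2 raised match; signal on channel 3 miss
(D) process P3 — flag F3 raised match; flag F1 raised match; indicator I2 active match; parameter Y elevated match; signal on channel 4 match; flag F2 raised miss; signal on channel 3 match
(B) is the only candidate with no mismatches.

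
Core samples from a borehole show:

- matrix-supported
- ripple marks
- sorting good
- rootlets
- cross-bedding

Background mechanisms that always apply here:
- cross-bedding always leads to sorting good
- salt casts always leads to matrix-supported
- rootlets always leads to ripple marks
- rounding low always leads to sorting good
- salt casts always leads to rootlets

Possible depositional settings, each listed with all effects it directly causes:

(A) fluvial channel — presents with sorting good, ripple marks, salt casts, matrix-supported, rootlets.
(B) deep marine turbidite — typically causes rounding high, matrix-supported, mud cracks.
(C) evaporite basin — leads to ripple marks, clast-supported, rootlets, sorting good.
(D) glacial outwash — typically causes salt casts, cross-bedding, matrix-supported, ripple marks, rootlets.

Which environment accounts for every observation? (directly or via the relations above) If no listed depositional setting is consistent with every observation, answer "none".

D

Testing each hypothesis:
(A) fluvial channel — does not account for cross-bedding
(B) deep marine turbidite — matrix-supported match; ripple marks miss; sorting good miss; rootlets miss; cross-bedding miss
(C) evaporite basin — matrix-supported miss; ripple marks match; sorting good match; rootlets match; cross-bedding miss
(D) glacial outwash — accounts for every observation (sorting good via cross-bedding → sorting good)
(D) is the only candidate with no mismatches.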